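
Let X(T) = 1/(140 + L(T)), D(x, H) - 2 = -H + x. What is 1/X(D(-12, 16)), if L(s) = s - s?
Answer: 140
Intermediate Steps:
L(s) = 0
D(x, H) = 2 + x - H (D(x, H) = 2 + (-H + x) = 2 + (x - H) = 2 + x - H)
X(T) = 1/140 (X(T) = 1/(140 + 0) = 1/140)
1/X(D(-12, 16)) = 1/(1/140) = 140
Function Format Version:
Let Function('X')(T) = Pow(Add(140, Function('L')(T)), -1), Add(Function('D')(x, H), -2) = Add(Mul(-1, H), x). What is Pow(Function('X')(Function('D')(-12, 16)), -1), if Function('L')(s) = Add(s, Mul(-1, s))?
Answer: 140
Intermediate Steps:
Function('L')(s) = 0
Function('D')(x, H) = Add(2, x, Mul(-1, H)) (Function('D')(x, H) = Add(2, Add(Mul(-1, H), x)) = Add(2, Add(x, Mul(-1, H))) = Add(2, x, Mul(-1, H)))
Function('X')(T) = Rational(1, 140) (Function('X')(T) = Pow(Add(140, 0), -1) = Pow(140, -1) = Rational(1, 140))
Pow(Function('X')(Function('D')(-12, 16)), -1) = Pow(Rational(1, 140), -1) = 140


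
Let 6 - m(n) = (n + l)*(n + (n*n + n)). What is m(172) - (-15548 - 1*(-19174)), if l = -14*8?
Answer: -1799300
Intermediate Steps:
l = -112
m(n) = 6 - (-112 + n)*(n² + 2*n) (m(n) = 6 - (n - 112)*(n + (n*n + n)) = 6 - (-112 + n)*(n + (n² + n)) = 6 - (-112 + n)*(n + (n + n²)) = 6 - (-112 + n)*(n² + 2*n))
m(172) - (-15548 - 1*(-19174)) = (6 - 1*172³ + 110*172² + 224*172) - (-15548 - 1*(-19174)) = (6 - 1*5088448 + 110*29584 + 38528) - (-15548 + 19174) = (6 - 5088448 + 3254240 + 38528) - 1*3626 = -1795674 - 3626 = -1799300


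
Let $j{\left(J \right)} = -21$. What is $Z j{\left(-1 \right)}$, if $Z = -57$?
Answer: $1197$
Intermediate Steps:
$Z j{\left(-1 \right)} = \left(-57\right) \left(-21\right) = 1197$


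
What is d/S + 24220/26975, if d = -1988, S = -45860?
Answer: 2328711/2474147 ≈ 0.94122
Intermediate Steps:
d/S + 24220/26975 = -1988/(-45860) + 24220/26975 = -1988*(-1/45860) + 24220*(1/26975) = 497/11465 + 4844/5395 = 2328711/2474147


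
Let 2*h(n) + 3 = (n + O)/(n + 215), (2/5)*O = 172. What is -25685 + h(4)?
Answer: -11250253/438 ≈ -25686.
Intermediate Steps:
O = 430 (O = (5/2)*172 = 430)
h(n) = -3/2 + (430 + n)/(2*(215 + n)) (h(n) = -3/2 + ((n + 430)/(n + 215))/2 = -3/2 + ((430 + n)/(215 + n))/2 = -3/2 + (430 + n)/(2*(215 + n)))
-25685 + h(4) = -25685 + (-215/2 - 1*4)/(215 + 4) = -25685 + (-215/2 - 4)/219 = -25685 + (1/219)*(-223/2) = -25685 - 223/438 = -11250253/438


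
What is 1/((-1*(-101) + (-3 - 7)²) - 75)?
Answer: 1/126 ≈ 0.0079365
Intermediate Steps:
1/((-1*(-101) + (-3 - 7)²) - 75) = 1/((101 + (-10)²) - 75) = 1/((101 + 100) - 75) = 1/(201 - 75) = 1/126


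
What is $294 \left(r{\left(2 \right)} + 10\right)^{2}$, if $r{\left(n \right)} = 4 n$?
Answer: $95256$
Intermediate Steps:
$294 \left(r{\left(2 \right)} + 10\right)^{2} = 294 \left(4 \cdot 2 + 10\right)^{2} = 294 \left(8 + 10\right)^{2} = 294 \cdot 18^{2} = 294 \cdot 324 = 95256$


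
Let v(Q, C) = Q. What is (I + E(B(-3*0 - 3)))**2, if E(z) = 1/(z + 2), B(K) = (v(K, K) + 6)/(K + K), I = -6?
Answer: 256/9 ≈ 28.444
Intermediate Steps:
B(K) = (6 + K)/(2*K) (B(K) = (K + 6)/(K + K) = (6 + K)/((2*K)) = (6 + K)*(1/(2*K)) = (6 + K)/(2*K))
E(z) = 1/(2 + z)
(I + E(B(-3*0 - 3)))**2 = (-6 + 1/(2 + (6 + (-3*0 - 3))/(2*(-3*0 - 3))))**2 = (-6 + 1/(2 + (6 + (0 - 3))/(2*(0 - 3))))**2 = (-6 + 1/(2 + (1/2)*(6 - 3)/(-3)))**2 = (-6 + 1/(2 + (1/2)*(-1/3)*3))**2 = (-6 + 1/(2 - 1/2))**2 = (-6 + 1/(3/2))**2 = (-6 + 2/3)**2 = (-16/3)**2 = 256/9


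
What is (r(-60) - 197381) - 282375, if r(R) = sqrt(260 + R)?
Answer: -479756 + 10*sqrt(2) ≈ -4.7974e+5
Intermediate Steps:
(r(-60) - 197381) - 282375 = (sqrt(260 - 60) - 197381) - 282375 = (sqrt(200) - 197381) - 282375 = (10*sqrt(2) - 197381) - 282375 = (-197381 + 10*sqrt(2)) - 282375 = -479756 + 10*sqrt(2)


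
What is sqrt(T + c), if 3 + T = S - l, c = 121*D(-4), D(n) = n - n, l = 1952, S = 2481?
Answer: sqrt(526) ≈ 22.935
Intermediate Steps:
D(n) = 0
c = 0 (c = 121*0 = 0)
T = 526 (T = -3 + (2481 - 1*1952) = -3 + (2481 - 1952) = -3 + 529 = 526)
sqrt(T + c) = sqrt(526 + 0) = sqrt(526)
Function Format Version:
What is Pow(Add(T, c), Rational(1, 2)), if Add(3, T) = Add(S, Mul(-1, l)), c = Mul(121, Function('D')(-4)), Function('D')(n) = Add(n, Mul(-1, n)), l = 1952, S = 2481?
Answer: Pow(526, Rational(1, 2)) ≈ 22.935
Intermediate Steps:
Function('D')(n) = 0
c = 0 (c = Mul(121, 0) = 0)
T = 526 (T = Add(-3, Add(2481, Mul(-1, 1952))) = Add(-3, Add(2481, -1952)) = Add(-3, 529) = 526)
Pow(Add(T, c), Rational(1, 2)) = Pow(Add(526, 0), Rational(1, 2)) = Pow(526, Rational(1, 2))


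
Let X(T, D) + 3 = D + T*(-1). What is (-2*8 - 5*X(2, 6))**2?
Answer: 441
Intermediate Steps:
X(T, D) = -3 + D - T (X(T, D) = -3 + (D + T*(-1)) = -3 + (D - T) = -3 + D - T)
(-2*8 - 5*X(2, 6))**2 = (-2*8 - 5*(-3 + 6 - 1*2))**2 = (-16 - 5*(-3 + 6 - 2))**2 = (-16 - 5*1)**2 = (-16 - 5)**2 = (-21)**2 = 441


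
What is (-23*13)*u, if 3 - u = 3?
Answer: 0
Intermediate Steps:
u = 0 (u = 3 - 1*3 = 3 - 3 = 0)
(-23*13)*u = -23*13*0 = -299*0 = 0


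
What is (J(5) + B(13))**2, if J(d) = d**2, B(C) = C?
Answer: 1444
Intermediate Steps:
(J(5) + B(13))**2 = (5**2 + 13)**2 = (25 + 13)**2 = 38**2 = 1444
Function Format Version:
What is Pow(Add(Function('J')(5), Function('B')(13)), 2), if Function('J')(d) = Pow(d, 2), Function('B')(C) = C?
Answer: 1444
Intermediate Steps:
Pow(Add(Function('J')(5), Function('B')(13)), 2) = Pow(Add(Pow(5, 2), 13), 2) = Pow(Add(25, 13), 2) = Pow(38, 2) = 1444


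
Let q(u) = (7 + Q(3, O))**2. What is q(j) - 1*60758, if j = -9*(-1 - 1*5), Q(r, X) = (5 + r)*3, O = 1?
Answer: -59797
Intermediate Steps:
Q(r, X) = 15 + 3*r
j = 54 (j = -9*(-1 - 5) = -9*(-6) = 54)
q(u) = 961 (q(u) = (7 + (15 + 3*3))**2 = (7 + (15 + 9))**2 = (7 + 24)**2 = 31**2 = 961)
q(j) - 1*60758 = 961 - 1*60758 = 961 - 60758 = -59797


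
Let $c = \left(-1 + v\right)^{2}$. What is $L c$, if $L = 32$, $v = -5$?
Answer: $1152$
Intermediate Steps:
$c = 36$ ($c = \left(-1 - 5\right)^{2} = \left(-6\right)^{2} = 36$)
$L c = 32 \cdot 36 = 1152$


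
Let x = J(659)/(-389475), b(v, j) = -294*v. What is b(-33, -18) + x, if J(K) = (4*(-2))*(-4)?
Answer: 3778686418/389475 ≈ 9702.0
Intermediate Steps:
J(K) = 32 (J(K) = -8*(-4) = 32)
x = -32/389475 (x = 32/(-389475) = 32*(-1/389475) = -32/389475 ≈ -8.2162e-5)
b(-33, -18) + x = -294*(-33) - 32/389475 = 9702 - 32/389475 = 3778686418/389475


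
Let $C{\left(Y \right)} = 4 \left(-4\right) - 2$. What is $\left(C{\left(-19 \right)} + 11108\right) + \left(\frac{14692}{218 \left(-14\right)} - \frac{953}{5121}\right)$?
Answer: $\frac{43312675498}{3907323} \approx 11085.0$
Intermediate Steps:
$C{\left(Y \right)} = -18$ ($C{\left(Y \right)} = -16 - 2 = -18$)
$\left(C{\left(-19 \right)} + 11108\right) + \left(\frac{14692}{218 \left(-14\right)} - \frac{953}{5121}\right) = \left(-18 + 11108\right) + \left(\frac{14692}{218 \left(-14\right)} - \frac{953}{5121}\right) = 11090 + \left(\frac{14692}{-3052} - \frac{953}{5121}\right) = 11090 + \left(14692 \left(- \frac{1}{3052}\right) - \frac{953}{5121}\right) = 11090 - \frac{19536572}{3907323} = \frac{43312675498}{3907323}$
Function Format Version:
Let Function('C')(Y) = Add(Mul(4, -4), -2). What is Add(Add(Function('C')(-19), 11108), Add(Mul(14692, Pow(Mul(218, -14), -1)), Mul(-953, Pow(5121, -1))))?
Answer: Rational(43312675498, 3907323) ≈ 11085.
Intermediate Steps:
Function('C')(Y) = -18 (Function('C')(Y) = Add(-16, -2) = -18)
Add(Add(Function('C')(-19), 11108), Add(Mul(14692, Pow(Mul(218, -14), -1)), Mul(-953, Pow(5121, -1)))) = Add(Add(-18, 11108), Add(Mul(14692, Pow(Mul(218, -14), -1)), Mul(-953, Pow(5121, -1)))) = Add(11090, Add(Mul(14692, Pow(-3052, -1)), Mul(-953, Rational(1, 5121)))) = Add(11090, Add(Mul(14692, Rational(-1, 3052)), Rational(-953, 5121))) = Add(11090, Add(Rational(-3673, 763), Rational(-953, 5121))) = Add(11090, Rational(-19536572, 3907323)) = Rational(43312675498, 3907323)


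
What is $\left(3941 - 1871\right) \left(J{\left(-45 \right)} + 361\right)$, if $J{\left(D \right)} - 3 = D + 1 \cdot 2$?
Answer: $664470$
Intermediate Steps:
$J{\left(D \right)} = 5 + D$ ($J{\left(D \right)} = 3 + \left(D + 1 \cdot 2\right) = 3 + \left(D + 2\right) = 3 + \left(2 + D\right) = 5 + D$)
$\left(3941 - 1871\right) \left(J{\left(-45 \right)} + 361\right) = \left(3941 - 1871\right) \left(\left(5 - 45\right) + 361\right) = 2070 \left(-40 + 361\right) = 2070 \cdot 321 = 664470$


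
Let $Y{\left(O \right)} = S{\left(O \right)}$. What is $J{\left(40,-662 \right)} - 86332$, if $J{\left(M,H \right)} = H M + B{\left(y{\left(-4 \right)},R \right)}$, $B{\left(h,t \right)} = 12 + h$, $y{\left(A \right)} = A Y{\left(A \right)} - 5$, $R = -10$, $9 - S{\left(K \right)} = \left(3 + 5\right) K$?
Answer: $-112969$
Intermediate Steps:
$S{\left(K \right)} = 9 - 8 K$ ($S{\left(K \right)} = 9 - \left(3 + 5\right) K = 9 - 8 K$)
$Y{\left(O \right)} = 9 - 8 O$
$y{\left(A \right)} = -5 + A \left(9 - 8 A\right)$ ($y{\left(A \right)} = A \left(9 - 8 A\right) - 5 = -5 + A \left(9 - 8 A\right)$)
$J{\left(M,H \right)} = -157 + H M$ ($J{\left(M,H \right)} = H M + \left(12 - \left(5 - 4 \left(-9 + 8 \left(-4\right)\right)\right)\right) = H M + \left(12 - \left(5 - 4 \left(-9 - 32\right)\right)\right) = H M + \left(12 - \left(5 - -164\right)\right) = H M + \left(12 - 169\right) = H M - 157 = -157 + H M$)
$J{\left(40,-662 \right)} - 86332 = \left(-157 - 26480\right) - 86332 = -26637 - 86332 = -112969$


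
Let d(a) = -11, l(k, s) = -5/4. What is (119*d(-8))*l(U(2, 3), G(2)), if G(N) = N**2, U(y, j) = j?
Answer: 6545/4 ≈ 1636.3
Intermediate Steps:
l(k, s) = -5/4 (l(k, s) = -5*1/4 = -5/4)
(119*d(-8))*l(U(2, 3), G(2)) = (119*(-11))*(-5/4) = -1309*(-5/4) = 6545/4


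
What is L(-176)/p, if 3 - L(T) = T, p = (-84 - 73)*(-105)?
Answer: 179/16485 ≈ 0.010858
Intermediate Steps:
p = 16485 (p = -157*(-105) = 16485)
L(T) = 3 - T
L(-176)/p = (3 - 1*(-176))/16485 = (3 + 176)*(1/16485) = 179*(1/16485) = 179/16485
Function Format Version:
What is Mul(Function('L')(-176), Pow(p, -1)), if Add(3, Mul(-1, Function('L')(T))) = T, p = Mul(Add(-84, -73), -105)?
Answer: Rational(179, 16485) ≈ 0.010858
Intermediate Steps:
p = 16485 (p = Mul(-157, -105) = 16485)
Function('L')(T) = Add(3, Mul(-1, T))
Mul(Function('L')(-176), Pow(p, -1)) = Mul(Add(3, Mul(-1, -176)), Pow(16485, -1)) = Mul(Add(3, 176), Rational(1, 16485)) = Mul(179, Rational(1, 16485)) = Rational(179, 16485)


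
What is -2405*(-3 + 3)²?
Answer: 0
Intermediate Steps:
-2405*(-3 + 3)² = -2405*0² = -2405*0 = 0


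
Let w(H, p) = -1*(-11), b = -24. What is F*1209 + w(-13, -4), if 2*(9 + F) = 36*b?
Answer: -533158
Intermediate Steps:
F = -441 (F = -9 + (36*(-24))/2 = -9 + (½)*(-864) = -9 - 432 = -441)
w(H, p) = 11
F*1209 + w(-13, -4) = -441*1209 + 11 = -533169 + 11 = -533158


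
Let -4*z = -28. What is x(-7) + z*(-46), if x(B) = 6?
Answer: -316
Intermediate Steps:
z = 7 (z = -¼*(-28) = 7)
x(-7) + z*(-46) = 6 + 7*(-46) = 6 - 322 = -316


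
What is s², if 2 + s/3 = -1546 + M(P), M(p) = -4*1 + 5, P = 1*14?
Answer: 21538881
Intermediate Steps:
P = 14
M(p) = 1 (M(p) = -4 + 5 = 1)
s = -4641 (s = -6 + 3*(-1546 + 1) = -6 + 3*(-1545) = -6 - 4635 = -4641)
s² = (-4641)² = 21538881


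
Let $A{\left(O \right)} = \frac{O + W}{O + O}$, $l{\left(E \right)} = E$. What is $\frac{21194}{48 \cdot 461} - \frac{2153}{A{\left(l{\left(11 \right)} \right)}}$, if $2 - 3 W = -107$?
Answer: $- \frac{785333749}{785544} \approx -999.73$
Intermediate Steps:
$W = \frac{109}{3}$ ($W = \frac{2}{3} - - \frac{107}{3} = \frac{2}{3} + \frac{107}{3} = \frac{109}{3} \approx 36.333$)
$A{\left(O \right)} = \frac{\frac{109}{3} + O}{2 O}$ ($A{\left(O \right)} = \frac{O + \frac{109}{3}}{O + O} = \frac{\frac{109}{3} + O}{2 O}$)
$\frac{21194}{48 \cdot 461} - \frac{2153}{A{\left(l{\left(11 \right)} \right)}} = \frac{21194}{48 \cdot 461} - \frac{2153}{\frac{1}{6} \cdot \frac{1}{11} \left(109 + 3 \cdot 11\right)} = \frac{21194}{22128} - \frac{2153}{\frac{1}{6} \cdot \frac{1}{11} \left(109 + 33\right)} = 21194 \cdot \frac{1}{22128} - \frac{2153}{\frac{1}{6} \cdot \frac{1}{11} \cdot 142} = \frac{10597}{11064} - \frac{2153}{\frac{71}{33}} = \frac{10597}{11064} - \frac{71049}{71} = - \frac{785333749}{785544}$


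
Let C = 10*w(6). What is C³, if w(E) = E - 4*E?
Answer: -5832000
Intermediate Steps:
w(E) = -3*E
C = -180 (C = 10*(-3*6) = 10*(-18) = -180)
C³ = (-180)³ = -5832000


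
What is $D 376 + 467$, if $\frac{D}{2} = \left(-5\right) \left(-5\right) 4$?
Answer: $75667$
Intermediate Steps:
$D = 200$ ($D = 2 \left(-5\right) \left(-5\right) 4 = 2 \cdot 25 \cdot 4 = 2 \cdot 100 = 200$)
$D 376 + 467 = 200 \cdot 376 + 467 = 75200 + 467 = 75667$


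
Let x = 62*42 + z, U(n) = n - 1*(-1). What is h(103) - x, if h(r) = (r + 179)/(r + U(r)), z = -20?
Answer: -178202/69 ≈ -2582.6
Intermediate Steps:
U(n) = 1 + n (U(n) = n + 1 = 1 + n)
x = 2584 (x = 62*42 - 20 = 2604 - 20 = 2584)
h(r) = (179 + r)/(1 + 2*r) (h(r) = (r + 179)/(r + (1 + r)) = (179 + r)/(1 + 2*r))
h(103) - x = (179 + 103)/(1 + 2*103) - 1*2584 = 282/(1 + 206) - 2584 = 282/207 - 2584 = (1/207)*282 - 2584 = 94/69 - 2584 = -178202/69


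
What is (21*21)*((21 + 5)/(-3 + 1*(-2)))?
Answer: -11466/5 ≈ -2293.2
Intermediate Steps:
(21*21)*((21 + 5)/(-3 + 1*(-2))) = 441*(26/(-3 - 2)) = 441*(26/(-5)) = 441*(26*(-⅕)) = 441*(-26/5) = -11466/5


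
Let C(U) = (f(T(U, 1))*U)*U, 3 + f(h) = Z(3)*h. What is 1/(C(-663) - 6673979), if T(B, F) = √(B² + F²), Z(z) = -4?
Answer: 107/18191677604438 - 9*√439570/6955641436991 ≈ -8.5198e-10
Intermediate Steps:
f(h) = -3 - 4*h
C(U) = U²*(-3 - 4*√(1 + U²)) (C(U) = ((-3 - 4*√(U² + 1²))*U)*U = ((-3 - 4*√(U² + 1))*U)*U = ((-3 - 4*√(1 + U²))*U)*U = (U*(-3 - 4*√(1 + U²)))*U = U²*(-3 - 4*√(1 + U²)))
1/(C(-663) - 6673979) = 1/((-663)²*(-3 - 4*√(1 + (-663)²)) - 6673979) = 1/(439569*(-3 - 4*√(1 + 439569)) - 6673979) = 1/(439569*(-3 - 4*√439570) - 6673979) = 1/((-1318707 - 1758276*√439570) - 6673979) = 1/(-7992686 - 1758276*√439570)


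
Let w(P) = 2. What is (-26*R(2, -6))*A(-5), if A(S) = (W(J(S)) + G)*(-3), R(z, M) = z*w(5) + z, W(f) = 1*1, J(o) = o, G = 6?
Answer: 3276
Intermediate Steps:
W(f) = 1
R(z, M) = 3*z (R(z, M) = z*2 + z = 2*z + z = 3*z)
A(S) = -21 (A(S) = (1 + 6)*(-3) = 7*(-3) = -21)
(-26*R(2, -6))*A(-5) = -78*2*(-21) = -26*6*(-21) = -156*(-21) = 3276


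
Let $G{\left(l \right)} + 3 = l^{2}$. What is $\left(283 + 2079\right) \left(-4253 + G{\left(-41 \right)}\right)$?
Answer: $-6082150$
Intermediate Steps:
$G{\left(l \right)} = -3 + l^{2}$
$\left(283 + 2079\right) \left(-4253 + G{\left(-41 \right)}\right) = \left(283 + 2079\right) \left(-4253 - \left(3 - \left(-41\right)^{2}\right)\right) = 2362 \left(-4253 + \left(-3 + 1681\right)\right) = 2362 \left(-4253 + 1678\right) = 2362 \left(-2575\right) = -6082150$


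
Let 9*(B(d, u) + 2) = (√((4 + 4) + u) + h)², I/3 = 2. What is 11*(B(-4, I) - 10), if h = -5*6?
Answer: 8866/9 - 220*√14/3 ≈ 710.72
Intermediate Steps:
h = -30
I = 6 (I = 3*2 = 6)
B(d, u) = -2 + (-30 + √(8 + u))²/9 (B(d, u) = -2 + (√((4 + 4) + u) - 30)²/9 = -2 + (√(8 + u) - 30)²/9 = -2 + (-30 + √(8 + u))²/9)
11*(B(-4, I) - 10) = 11*((-2 + (-30 + √(8 + 6))²/9) - 10) = 11*((-2 + (-30 + √14)²/9) - 10) = 11*(-12 + (-30 + √14)²/9) = -132 + 11*(-30 + √14)²/9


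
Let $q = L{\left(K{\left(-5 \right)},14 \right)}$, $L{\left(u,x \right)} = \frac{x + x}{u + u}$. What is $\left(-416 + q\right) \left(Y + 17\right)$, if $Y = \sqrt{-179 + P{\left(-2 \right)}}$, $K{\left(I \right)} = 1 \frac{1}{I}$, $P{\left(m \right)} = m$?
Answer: $-8262 - 486 i \sqrt{181} \approx -8262.0 - 6538.5 i$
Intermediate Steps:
$K{\left(I \right)} = \frac{1}{I}$
$L{\left(u,x \right)} = \frac{x}{u}$ ($L{\left(u,x \right)} = \frac{2 x}{2 u} = 2 x \frac{1}{2 u} = \frac{x}{u}$)
$q = -70$ ($q = \frac{14}{\frac{1}{-5}} = \frac{14}{- \frac{1}{5}} = 14 \left(-5\right) = -70$)
$Y = i \sqrt{181}$ ($Y = \sqrt{-179 - 2} = \sqrt{-181} = i \sqrt{181} \approx 13.454 i$)
$\left(-416 + q\right) \left(Y + 17\right) = \left(-416 - 70\right) \left(i \sqrt{181} + 17\right) = - 486 \left(17 + i \sqrt{181}\right) = -8262 - 486 i \sqrt{181}$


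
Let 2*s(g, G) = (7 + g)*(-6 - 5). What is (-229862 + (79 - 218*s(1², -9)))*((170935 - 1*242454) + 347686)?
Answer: -60809487897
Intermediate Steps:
s(g, G) = -77/2 - 11*g/2 (s(g, G) = ((7 + g)*(-6 - 5))/2 = ((7 + g)*(-11))/2 = (-77 - 11*g)/2 = -77/2 - 11*g/2)
(-229862 + (79 - 218*s(1², -9)))*((170935 - 1*242454) + 347686) = (-229862 + (79 - 218*(-77/2 - 11/2*1²)))*((170935 - 1*242454) + 347686) = (-229862 + (79 - 218*(-77/2 - 11/2*1)))*((170935 - 242454) + 347686) = (-229862 + (79 - 218*(-77/2 - 11/2)))*(-71519 + 347686) = (-229862 + (79 - 218*(-44)))*276167 = (-229862 + (79 + 9592))*276167 = (-229862 + 9671)*276167 = -220191*276167 = -60809487897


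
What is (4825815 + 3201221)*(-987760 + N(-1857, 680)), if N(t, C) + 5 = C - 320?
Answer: -7925935481580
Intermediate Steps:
N(t, C) = -325 + C (N(t, C) = -5 + (C - 320) = -5 + (-320 + C) = -325 + C)
(4825815 + 3201221)*(-987760 + N(-1857, 680)) = (4825815 + 3201221)*(-987760 + (-325 + 680)) = 8027036*(-987760 + 355) = 8027036*(-987405) = -7925935481580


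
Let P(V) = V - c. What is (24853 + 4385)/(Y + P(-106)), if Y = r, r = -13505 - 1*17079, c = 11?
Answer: -2658/2791 ≈ -0.95235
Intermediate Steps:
r = -30584 (r = -13505 - 17079 = -30584)
P(V) = -11 + V (P(V) = V - 1*11 = V - 11 = -11 + V)
Y = -30584
(24853 + 4385)/(Y + P(-106)) = (24853 + 4385)/(-30584 + (-11 - 106)) = 29238/(-30584 - 117) = 29238/(-30701) = 29238*(-1/30701) = -2658/2791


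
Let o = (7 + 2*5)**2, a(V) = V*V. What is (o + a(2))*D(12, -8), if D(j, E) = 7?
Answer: 2051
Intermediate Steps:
a(V) = V**2
o = 289 (o = (7 + 10)**2 = 17**2 = 289)
(o + a(2))*D(12, -8) = (289 + 2**2)*7 = (289 + 4)*7 = 293*7 = 2051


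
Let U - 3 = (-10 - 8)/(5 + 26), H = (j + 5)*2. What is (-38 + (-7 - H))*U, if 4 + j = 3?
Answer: -3975/31 ≈ -128.23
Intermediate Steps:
j = -1 (j = -4 + 3 = -1)
H = 8 (H = (-1 + 5)*2 = 4*2 = 8)
U = 75/31 (U = 3 + (-10 - 8)/(5 + 26) = 3 - 18/31 = 75/31 ≈ 2.4194)
(-38 + (-7 - H))*U = (-38 + (-7 - 1*8))*(75/31) = (-38 + (-7 - 8))*(75/31) = (-38 - 15)*(75/31) = -53*75/31 = -3975/31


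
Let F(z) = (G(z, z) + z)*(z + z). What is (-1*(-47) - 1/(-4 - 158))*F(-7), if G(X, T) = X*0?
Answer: 373135/81 ≈ 4606.6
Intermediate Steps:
G(X, T) = 0
F(z) = 2*z² (F(z) = (0 + z)*(z + z) = z*(2*z) = 2*z²)
(-1*(-47) - 1/(-4 - 158))*F(-7) = (-1*(-47) - 1/(-4 - 158))*(2*(-7)²) = (47 - 1/(-162))*(2*49) = (47 - 1*(-1/162))*98 = (47 + 1/162)*98 = (7615/162)*98 = 373135/81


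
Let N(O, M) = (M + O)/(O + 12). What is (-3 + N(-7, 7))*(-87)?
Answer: 261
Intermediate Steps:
N(O, M) = (M + O)/(12 + O)
(-3 + N(-7, 7))*(-87) = (-3 + (7 - 7)/(12 - 7))*(-87) = (-3 + 0/5)*(-87) = (-3 + (1/5)*0)*(-87) = (-3 + 0)*(-87) = -3*(-87) = 261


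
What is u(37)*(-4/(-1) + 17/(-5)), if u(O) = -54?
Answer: -162/5 ≈ -32.400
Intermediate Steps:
u(37)*(-4/(-1) + 17/(-5)) = -54*(-4/(-1) + 17/(-5)) = -54*(-4*(-1) + 17*(-⅕)) = -54*(4 - 17/5) = -54*⅗ = -162/5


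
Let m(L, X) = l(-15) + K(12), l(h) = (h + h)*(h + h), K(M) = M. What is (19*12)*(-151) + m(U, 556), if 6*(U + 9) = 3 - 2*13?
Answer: -33516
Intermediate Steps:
l(h) = 4*h² (l(h) = (2*h)*(2*h) = 4*h²)
U = -77/6 (U = -9 + (3 - 2*13)/6 = -9 + (3 - 26)/6 = -9 + (⅙)*(-23) = -9 - 23/6 = -77/6 ≈ -12.833)
m(L, X) = 912 (m(L, X) = 4*(-15)² + 12 = 4*225 + 12 = 900 + 12 = 912)
(19*12)*(-151) + m(U, 556) = (19*12)*(-151) + 912 = 228*(-151) + 912 = -34428 + 912 = -33516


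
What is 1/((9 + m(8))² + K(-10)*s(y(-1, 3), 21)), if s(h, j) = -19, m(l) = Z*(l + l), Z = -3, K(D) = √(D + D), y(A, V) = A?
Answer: 1521/2320661 + 38*I*√5/2320661 ≈ 0.00065542 + 3.6615e-5*I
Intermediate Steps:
K(D) = √2*√D (K(D) = √(2*D) = √2*√D)
m(l) = -6*l (m(l) = -3*(l + l) = -6*l)
1/((9 + m(8))² + K(-10)*s(y(-1, 3), 21)) = 1/((9 - 6*8)² + (√2*√(-10))*(-19)) = 1/((9 - 48)² + (√2*(I*√10))*(-19)) = 1/((-39)² + (2*I*√5)*(-19)) = 1/(1521 - 38*I*√5)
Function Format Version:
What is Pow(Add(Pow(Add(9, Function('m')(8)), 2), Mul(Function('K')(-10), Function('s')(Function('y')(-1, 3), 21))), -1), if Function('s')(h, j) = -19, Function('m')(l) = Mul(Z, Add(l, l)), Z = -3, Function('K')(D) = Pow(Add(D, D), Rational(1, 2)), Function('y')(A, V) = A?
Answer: Add(Rational(1521, 2320661), Mul(Rational(38, 2320661), I, Pow(5, Rational(1, 2)))) ≈ Add(0.00065542, Mul(3.6615e-5, I))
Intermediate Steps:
Function('K')(D) = Mul(Pow(2, Rational(1, 2)), Pow(D, Rational(1, 2))) (Function('K')(D) = Pow(Mul(2, D), Rational(1, 2)) = Mul(Pow(2, Rational(1, 2)), Pow(D, Rational(1, 2))))
Function('m')(l) = Mul(-6, l) (Function('m')(l) = Mul(-3, Add(l, l)) = Mul(-3, Mul(2, l)) = Mul(-6, l))
Pow(Add(Pow(Add(9, Function('m')(8)), 2), Mul(Function('K')(-10), Function('s')(Function('y')(-1, 3), 21))), -1) = Pow(Add(Pow(Add(9, Mul(-6, 8)), 2), Mul(Mul(Pow(2, Rational(1, 2)), Pow(-10, Rational(1, 2))), -19)), -1) = Pow(Add(Pow(Add(9, -48), 2), Mul(Mul(Pow(2, Rational(1, 2)), Mul(I, Pow(10, Rational(1, 2)))), -19)), -1) = Pow(Add(Pow(-39, 2), Mul(Mul(2, I, Pow(5, Rational(1, 2))), -19)), -1) = Pow(Add(1521, Mul(-38, I, Pow(5, Rational(1, 2)))), -1)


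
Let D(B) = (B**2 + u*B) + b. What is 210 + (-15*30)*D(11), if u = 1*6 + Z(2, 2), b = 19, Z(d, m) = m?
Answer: -102390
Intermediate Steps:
u = 8 (u = 1*6 + 2 = 6 + 2 = 8)
D(B) = 19 + B**2 + 8*B (D(B) = (B**2 + 8*B) + 19 = 19 + B**2 + 8*B)
210 + (-15*30)*D(11) = 210 + (-15*30)*(19 + 11**2 + 8*11) = 210 - 450*(19 + 121 + 88) = 210 - 450*228 = 210 - 102600 = -102390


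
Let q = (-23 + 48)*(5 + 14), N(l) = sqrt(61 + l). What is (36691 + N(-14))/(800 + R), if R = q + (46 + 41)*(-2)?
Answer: 36691/1101 + sqrt(47)/1101 ≈ 33.331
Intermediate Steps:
q = 475 (q = 25*19 = 475)
R = 301 (R = 475 + (46 + 41)*(-2) = 475 + 87*(-2) = 475 - 174 = 301)
(36691 + N(-14))/(800 + R) = (36691 + sqrt(61 - 14))/(800 + 301) = (36691 + sqrt(47))/1101 = (36691 + sqrt(47))*(1/1101) = 36691/1101 + sqrt(47)/1101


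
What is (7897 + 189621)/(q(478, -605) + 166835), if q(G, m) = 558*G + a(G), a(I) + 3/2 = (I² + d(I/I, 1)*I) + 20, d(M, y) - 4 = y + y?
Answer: 395036/1329859 ≈ 0.29705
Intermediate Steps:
d(M, y) = 4 + 2*y (d(M, y) = 4 + (y + y) = 4 + 2*y)
a(I) = 37/2 + I² + 6*I (a(I) = -3/2 + ((I² + (4 + 2*1)*I) + 20) = -3/2 + ((I² + (4 + 2)*I) + 20) = -3/2 + ((I² + 6*I) + 20) = -3/2 + (20 + I² + 6*I) = 37/2 + I² + 6*I)
q(G, m) = 37/2 + G² + 564*G (q(G, m) = 558*G + (37/2 + G² + 6*G) = 37/2 + G² + 564*G)
(7897 + 189621)/(q(478, -605) + 166835) = (7897 + 189621)/((37/2 + 478² + 564*478) + 166835) = 197518/((37/2 + 228484 + 269592) + 166835) = 197518/(996189/2 + 166835) = 197518/(1329859/2) = 197518*(2/1329859) = 395036/1329859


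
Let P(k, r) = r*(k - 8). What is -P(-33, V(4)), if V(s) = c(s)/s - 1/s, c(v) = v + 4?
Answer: 287/4 ≈ 71.750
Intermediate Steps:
c(v) = 4 + v
V(s) = -1/s + (4 + s)/s (V(s) = (4 + s)/s - 1/s = -1/s + (4 + s)/s)
P(k, r) = r*(-8 + k)
-P(-33, V(4)) = -(3 + 4)/4*(-8 - 33) = -(1/4)*7*(-41) = -7*(-41)/4 = -1*(-287/4) = 287/4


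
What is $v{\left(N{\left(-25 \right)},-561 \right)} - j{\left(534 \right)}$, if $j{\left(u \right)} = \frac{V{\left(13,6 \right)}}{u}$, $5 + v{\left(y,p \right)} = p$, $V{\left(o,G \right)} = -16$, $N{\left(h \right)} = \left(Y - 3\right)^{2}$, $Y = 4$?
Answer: $- \frac{151114}{267} \approx -565.97$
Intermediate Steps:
$N{\left(h \right)} = 1$ ($N{\left(h \right)} = \left(4 - 3\right)^{2} = 1^{2} = 1$)
$v{\left(y,p \right)} = -5 + p$
$j{\left(u \right)} = - \frac{16}{u}$
$v{\left(N{\left(-25 \right)},-561 \right)} - j{\left(534 \right)} = \left(-5 - 561\right) - - \frac{16}{534} = -566 - \left(-16\right) \frac{1}{534} = -566 - - \frac{8}{267} = -566 + \frac{8}{267} = - \frac{151114}{267}$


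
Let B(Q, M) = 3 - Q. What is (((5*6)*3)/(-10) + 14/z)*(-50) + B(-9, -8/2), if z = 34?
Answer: 7504/17 ≈ 441.41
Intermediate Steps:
(((5*6)*3)/(-10) + 14/z)*(-50) + B(-9, -8/2) = (((5*6)*3)/(-10) + 14/34)*(-50) + (3 - 1*(-9)) = ((30*3)*(-⅒) + 14*(1/34))*(-50) + (3 + 9) = (90*(-⅒) + 7/17)*(-50) + 12 = (-9 + 7/17)*(-50) + 12 = -146/17*(-50) + 12 = 7300/17 + 12 = 7504/17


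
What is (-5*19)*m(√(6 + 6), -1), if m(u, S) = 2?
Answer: -190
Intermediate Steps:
(-5*19)*m(√(6 + 6), -1) = -5*19*2 = -95*2 = -190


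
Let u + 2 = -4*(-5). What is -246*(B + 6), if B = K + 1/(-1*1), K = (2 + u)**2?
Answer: -99630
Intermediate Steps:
u = 18 (u = -2 - 4*(-5) = -2 + 20 = 18)
K = 400 (K = (2 + 18)**2 = 20**2 = 400)
B = 399 (B = 400 + 1/(-1*1) = 400 + 1/(-1) = 400 - 1 = 399)
-246*(B + 6) = -246*(399 + 6) = -246*405 = -99630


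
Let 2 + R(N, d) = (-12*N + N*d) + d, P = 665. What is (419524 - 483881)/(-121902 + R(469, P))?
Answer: -64357/185018 ≈ -0.34784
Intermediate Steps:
R(N, d) = -2 + d - 12*N + N*d (R(N, d) = -2 + ((-12*N + N*d) + d) = -2 + (d - 12*N + N*d) = -2 + d - 12*N + N*d)
(419524 - 483881)/(-121902 + R(469, P)) = (419524 - 483881)/(-121902 + (-2 + 665 - 12*469 + 469*665)) = -64357/(-121902 + (-2 + 665 - 5628 + 311885)) = -64357/(-121902 + 306920) = -64357/185018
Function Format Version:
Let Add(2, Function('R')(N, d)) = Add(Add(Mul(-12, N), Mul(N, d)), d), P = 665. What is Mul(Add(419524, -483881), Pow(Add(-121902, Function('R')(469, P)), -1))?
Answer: Rational(-64357, 185018) ≈ -0.34784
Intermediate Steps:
Function('R')(N, d) = Add(-2, d, Mul(-12, N), Mul(N, d)) (Function('R')(N, d) = Add(-2, Add(Add(Mul(-12, N), Mul(N, d)), d)) = Add(-2, Add(d, Mul(-12, N), Mul(N, d))) = Add(-2, d, Mul(-12, N), Mul(N, d)))
Mul(Add(419524, -483881), Pow(Add(-121902, Function('R')(469, P)), -1)) = Mul(Add(419524, -483881), Pow(Add(-121902, Add(-2, 665, Mul(-12, 469), Mul(469, 665))), -1)) = Mul(-64357, Pow(Add(-121902, Add(-2, 665, -5628, 311885)), -1)) = Mul(-64357, Pow(Add(-121902, 306920), -1)) = Mul(-64357, Pow(185018, -1)) = Mul(-64357, Rational(1, 185018)) = Rational(-64357, 185018)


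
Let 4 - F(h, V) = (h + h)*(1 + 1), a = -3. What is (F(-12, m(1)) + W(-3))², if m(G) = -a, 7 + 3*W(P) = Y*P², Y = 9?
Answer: 52900/9 ≈ 5877.8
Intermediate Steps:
W(P) = -7/3 + 3*P² (W(P) = -7/3 + (9*P²)/3 = -7/3 + 3*P²)
m(G) = 3 (m(G) = -1*(-3) = 3)
F(h, V) = 4 - 4*h (F(h, V) = 4 - (h + h)*(1 + 1) = 4 - 2*h*2 = 4 - 4*h)
(F(-12, m(1)) + W(-3))² = ((4 - 4*(-12)) + (-7/3 + 3*(-3)²))² = ((4 + 48) + (-7/3 + 3*9))² = (52 + (-7/3 + 27))² = (52 + 74/3)² = (230/3)² = 52900/9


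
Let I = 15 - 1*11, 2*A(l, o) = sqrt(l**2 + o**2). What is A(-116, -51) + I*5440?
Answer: 21760 + sqrt(16057)/2 ≈ 21823.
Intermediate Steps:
A(l, o) = sqrt(l**2 + o**2)/2
I = 4 (I = 15 - 11 = 4)
A(-116, -51) + I*5440 = sqrt((-116)**2 + (-51)**2)/2 + 4*5440 = sqrt(13456 + 2601)/2 + 21760 = sqrt(16057)/2 + 21760 = 21760 + sqrt(16057)/2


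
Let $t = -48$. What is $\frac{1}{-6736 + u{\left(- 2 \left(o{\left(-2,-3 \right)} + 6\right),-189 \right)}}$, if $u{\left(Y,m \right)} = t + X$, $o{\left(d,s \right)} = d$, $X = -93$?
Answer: $- \frac{1}{6877} \approx -0.00014541$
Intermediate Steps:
$u{\left(Y,m \right)} = -141$ ($u{\left(Y,m \right)} = -48 - 93 = -141$)
$\frac{1}{-6736 + u{\left(- 2 \left(o{\left(-2,-3 \right)} + 6\right),-189 \right)}} = \frac{1}{-6736 - 141} = \frac{1}{-6877} = - \frac{1}{6877}$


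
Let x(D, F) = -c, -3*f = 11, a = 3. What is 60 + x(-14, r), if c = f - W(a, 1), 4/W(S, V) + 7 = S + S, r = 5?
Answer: 179/3 ≈ 59.667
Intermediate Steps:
W(S, V) = 4/(-7 + 2*S) (W(S, V) = 4/(-7 + (S + S)) = 4/(-7 + 2*S))
f = -11/3 (f = -1/3*11 = -11/3 ≈ -3.6667)
c = 1/3 (c = -11/3 - 4/(-7 + 2*3) = -11/3 - 4/(-7 + 6) = -11/3 - 4/(-1) = -11/3 - 4*(-1) = -11/3 - 1*(-4) = -11/3 + 4 = 1/3 ≈ 0.33333)
x(D, F) = -1/3 (x(D, F) = -1*1/3 = -1/3)
60 + x(-14, r) = 60 - 1/3 = 179/3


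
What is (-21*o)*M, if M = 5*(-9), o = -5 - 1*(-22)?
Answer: 16065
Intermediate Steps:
o = 17 (o = -5 + 22 = 17)
M = -45
(-21*o)*M = -21*17*(-45) = -357*(-45) = 16065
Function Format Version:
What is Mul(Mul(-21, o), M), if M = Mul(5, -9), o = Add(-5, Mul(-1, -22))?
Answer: 16065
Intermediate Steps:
o = 17 (o = Add(-5, 22) = 17)
M = -45
Mul(Mul(-21, o), M) = Mul(Mul(-21, 17), -45) = Mul(-357, -45) = 16065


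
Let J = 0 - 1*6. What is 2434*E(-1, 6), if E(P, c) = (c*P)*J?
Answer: 87624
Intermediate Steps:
J = -6 (J = 0 - 6 = -6)
E(P, c) = -6*P*c (E(P, c) = (c*P)*(-6) = (P*c)*(-6) = -6*P*c)
2434*E(-1, 6) = 2434*(-6*(-1)*6) = 2434*36 = 87624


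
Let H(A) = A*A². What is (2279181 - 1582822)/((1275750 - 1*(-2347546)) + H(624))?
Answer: 696359/246593920 ≈ 0.0028239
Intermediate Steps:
H(A) = A³
(2279181 - 1582822)/((1275750 - 1*(-2347546)) + H(624)) = (2279181 - 1582822)/((1275750 - 1*(-2347546)) + 624³) = 696359/((1275750 + 2347546) + 242970624) = 696359/(3623296 + 242970624) = 696359/246593920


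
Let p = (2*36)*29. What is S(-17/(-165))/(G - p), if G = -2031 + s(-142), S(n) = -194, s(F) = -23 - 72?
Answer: 97/2107 ≈ 0.046037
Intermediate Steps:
s(F) = -95
p = 2088 (p = 72*29 = 2088)
G = -2126 (G = -2031 - 95 = -2126)
S(-17/(-165))/(G - p) = -194/(-2126 - 1*2088) = -194/(-2126 - 2088) = -194/(-4214) = -194*(-1/4214) = 97/2107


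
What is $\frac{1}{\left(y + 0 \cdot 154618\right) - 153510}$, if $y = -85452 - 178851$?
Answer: $- \frac{1}{417813} \approx -2.3934 \cdot 10^{-6}$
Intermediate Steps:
$y = -264303$ ($y = -85452 - 178851 = -264303$)
$\frac{1}{\left(y + 0 \cdot 154618\right) - 153510} = \frac{1}{\left(-264303 + 0 \cdot 154618\right) - 153510} = \frac{1}{\left(-264303 + 0\right) - 153510} = \frac{1}{-264303 - 153510} = \frac{1}{-417813} = - \frac{1}{417813}$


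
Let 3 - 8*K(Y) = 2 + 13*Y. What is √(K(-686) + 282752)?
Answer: √4541870/4 ≈ 532.79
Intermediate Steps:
K(Y) = ⅛ - 13*Y/8 (K(Y) = 3/8 - (2 + 13*Y)/8 = 3/8 + (-¼ - 13*Y/8) = ⅛ - 13*Y/8)
√(K(-686) + 282752) = √((⅛ - 13/8*(-686)) + 282752) = √((⅛ + 4459/4) + 282752) = √(8919/8 + 282752) = √(2270935/8) = √4541870/4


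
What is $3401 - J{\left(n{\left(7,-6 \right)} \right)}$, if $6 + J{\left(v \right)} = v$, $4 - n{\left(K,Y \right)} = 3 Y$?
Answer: $3385$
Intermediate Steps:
$n{\left(K,Y \right)} = 4 - 3 Y$
$J{\left(v \right)} = -6 + v$
$3401 - J{\left(n{\left(7,-6 \right)} \right)} = 3401 - \left(-6 + \left(4 - -18\right)\right) = 3401 - \left(-6 + \left(4 + 18\right)\right) = 3401 - \left(-6 + 22\right) = 3401 - 16 = 3385$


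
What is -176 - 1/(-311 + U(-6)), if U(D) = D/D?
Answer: -54559/310 ≈ -176.00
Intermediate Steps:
U(D) = 1
-176 - 1/(-311 + U(-6)) = -176 - 1/(-311 + 1) = -176 - 1/(-310) = -176 - 1*(-1/310) = -176 + 1/310 = -54559/310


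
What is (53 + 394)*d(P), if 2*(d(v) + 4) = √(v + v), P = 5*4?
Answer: -1788 + 447*√10 ≈ -374.46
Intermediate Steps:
P = 20
d(v) = -4 + √2*√v/2 (d(v) = -4 + √(v + v)/2 = -4 + √(2*v)/2 = -4 + (√2*√v)/2 = -4 + √2*√v/2)
(53 + 394)*d(P) = (53 + 394)*(-4 + √2*√20/2) = 447*(-4 + √2*(2*√5)/2) = 447*(-4 + √10) = -1788 + 447*√10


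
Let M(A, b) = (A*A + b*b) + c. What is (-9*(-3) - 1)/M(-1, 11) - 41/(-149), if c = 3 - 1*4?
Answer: 8835/18029 ≈ 0.49004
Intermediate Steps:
c = -1 (c = 3 - 4 = -1)
M(A, b) = -1 + A² + b² (M(A, b) = (A*A + b*b) - 1 = (A² + b²) - 1 = -1 + A² + b²)
(-9*(-3) - 1)/M(-1, 11) - 41/(-149) = (-9*(-3) - 1)/(-1 + (-1)² + 11²) - 41/(-149) = (27 - 1)/(-1 + 1 + 121) - 41*(-1/149) = 26/121 + 41/149 = 8835/18029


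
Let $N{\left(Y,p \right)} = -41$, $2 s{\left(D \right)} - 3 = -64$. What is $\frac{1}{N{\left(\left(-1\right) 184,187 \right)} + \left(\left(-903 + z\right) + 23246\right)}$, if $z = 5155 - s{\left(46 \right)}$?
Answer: $\frac{2}{54975} \approx 3.638 \cdot 10^{-5}$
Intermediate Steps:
$s{\left(D \right)} = - \frac{61}{2}$ ($s{\left(D \right)} = \frac{3}{2} + \frac{1}{2} \left(-64\right) = \frac{3}{2} - 32 = - \frac{61}{2}$)
$z = \frac{10371}{2}$ ($z = 5155 - - \frac{61}{2} = 5155 + \frac{61}{2} = \frac{10371}{2} \approx 5185.5$)
$\frac{1}{N{\left(\left(-1\right) 184,187 \right)} + \left(\left(-903 + z\right) + 23246\right)} = \frac{1}{-41 + \left(\left(-903 + \frac{10371}{2}\right) + 23246\right)} = \frac{1}{-41 + \left(\frac{8565}{2} + 23246\right)} = \frac{1}{-41 + \frac{55057}{2}} = \frac{1}{\frac{54975}{2}} = \frac{2}{54975}$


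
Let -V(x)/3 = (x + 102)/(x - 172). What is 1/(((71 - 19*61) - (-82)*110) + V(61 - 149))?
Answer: 130/1031181 ≈ 0.00012607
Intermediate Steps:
V(x) = -3*(102 + x)/(-172 + x) (V(x) = -3*(x + 102)/(x - 172) = -3*(102 + x)/(-172 + x))
1/(((71 - 19*61) - (-82)*110) + V(61 - 149)) = 1/(((71 - 19*61) - (-82)*110) + 3*(-102 - (61 - 149))/(-172 + (61 - 149))) = 1/(((71 - 1159) - 1*(-9020)) + 3*(-102 - 1*(-88))/(-172 - 88)) = 1/((-1088 + 9020) + 3*(-102 + 88)/(-260)) = 1/(7932 + 3*(-1/260)*(-14)) = 1/(7932 + 21/130) = 1/(1031181/130) = 130/1031181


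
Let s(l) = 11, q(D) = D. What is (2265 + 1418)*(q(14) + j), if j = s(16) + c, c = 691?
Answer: 2637028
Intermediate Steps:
j = 702 (j = 11 + 691 = 702)
(2265 + 1418)*(q(14) + j) = (2265 + 1418)*(14 + 702) = 3683*716 = 2637028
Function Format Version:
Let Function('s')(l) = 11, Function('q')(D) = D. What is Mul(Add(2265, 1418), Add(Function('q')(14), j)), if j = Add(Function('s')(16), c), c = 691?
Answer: 2637028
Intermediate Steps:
j = 702 (j = Add(11, 691) = 702)
Mul(Add(2265, 1418), Add(Function('q')(14), j)) = Mul(Add(2265, 1418), Add(14, 702)) = Mul(3683, 716) = 2637028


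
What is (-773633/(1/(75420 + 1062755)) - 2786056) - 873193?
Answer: -880533399024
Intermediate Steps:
(-773633/(1/(75420 + 1062755)) - 2786056) - 873193 = (-773633/(1/1138175) - 2786056) - 873193 = (-773633/1/1138175 - 2786056) - 873193 = (-773633*1138175 - 2786056) - 873193 = (-880529739775 - 2786056) - 873193 = -880532525831 - 873193 = -880533399024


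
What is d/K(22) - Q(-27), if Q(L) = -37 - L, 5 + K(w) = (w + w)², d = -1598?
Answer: 17712/1931 ≈ 9.1725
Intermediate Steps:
K(w) = -5 + 4*w² (K(w) = -5 + (w + w)² = -5 + (2*w)² = -5 + 4*w²)
d/K(22) - Q(-27) = -1598/(-5 + 4*22²) - (-37 - 1*(-27)) = -1598/(-5 + 4*484) - (-37 + 27) = -1598/(-5 + 1936) - 1*(-10) = -1598/1931 + 10 = 17712/1931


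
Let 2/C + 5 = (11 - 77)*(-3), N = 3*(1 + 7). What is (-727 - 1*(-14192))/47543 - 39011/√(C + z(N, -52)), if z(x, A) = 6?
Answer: 13465/47543 - 39011*√55970/580 ≈ -15912.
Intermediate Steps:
N = 24 (N = 3*8 = 24)
C = 2/193 (C = 2/(-5 + (11 - 77)*(-3)) = 2/(-5 - 66*(-3)) = 2/(-5 + 198) = 2/193 ≈ 0.010363)
(-727 - 1*(-14192))/47543 - 39011/√(C + z(N, -52)) = (-727 - 1*(-14192))/47543 - 39011/√(2/193 + 6) = (-727 + 14192)*(1/47543) - 39011*√55970/580 = 13465*(1/47543) - 39011*√55970/580 = 13465/47543 - 39011*√55970/580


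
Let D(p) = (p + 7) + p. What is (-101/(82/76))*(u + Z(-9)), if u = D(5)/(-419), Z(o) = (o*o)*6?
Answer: -781482046/17179 ≈ -45491.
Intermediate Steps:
D(p) = 7 + 2*p (D(p) = (7 + p) + p = 7 + 2*p)
Z(o) = 6*o² (Z(o) = o²*6 = 6*o²)
u = -17/419 (u = (7 + 2*5)/(-419) = (7 + 10)*(-1/419) = 17*(-1/419) = -17/419 ≈ -0.040573)
(-101/(82/76))*(u + Z(-9)) = (-101/(82/76))*(-17/419 + 6*(-9)²) = (-101/(82*(1/76)))*(-17/419 + 6*81) = (-101/41/38)*(-17/419 + 486) = -101*38/41*(203617/419) = -3838/41*203617/419 = -781482046/17179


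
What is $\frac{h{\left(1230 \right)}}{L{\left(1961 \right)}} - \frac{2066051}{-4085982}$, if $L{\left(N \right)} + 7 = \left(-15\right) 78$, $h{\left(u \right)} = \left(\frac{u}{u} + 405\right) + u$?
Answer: $- \frac{4252924525}{4809200814} \approx -0.88433$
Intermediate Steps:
$h{\left(u \right)} = 406 + u$ ($h{\left(u \right)} = \left(1 + 405\right) + u = 406 + u$)
$L{\left(N \right)} = -1177$ ($L{\left(N \right)} = -7 - 1170 = -1177$)
$\frac{h{\left(1230 \right)}}{L{\left(1961 \right)}} - \frac{2066051}{-4085982} = \frac{406 + 1230}{-1177} - \frac{2066051}{-4085982} = 1636 \left(- \frac{1}{1177}\right) - - \frac{2066051}{4085982} = - \frac{1636}{1177} + \frac{2066051}{4085982} = - \frac{4252924525}{4809200814}$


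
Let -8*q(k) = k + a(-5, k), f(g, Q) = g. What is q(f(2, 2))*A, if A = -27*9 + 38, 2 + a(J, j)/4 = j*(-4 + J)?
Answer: -7995/4 ≈ -1998.8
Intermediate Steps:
a(J, j) = -8 + 4*j*(-4 + J) (a(J, j) = -8 + 4*(j*(-4 + J)) = -8 + 4*j*(-4 + J))
A = -205 (A = -243 + 38 = -205)
q(k) = 1 + 35*k/8 (q(k) = -(k + (-8 - 16*k + 4*(-5)*k))/8 = -(k + (-8 - 16*k - 20*k))/8 = -(k + (-8 - 36*k))/8 = -(-8 - 35*k)/8 = 1 + 35*k/8)
q(f(2, 2))*A = (1 + (35/8)*2)*(-205) = (1 + 35/4)*(-205) = (39/4)*(-205) = -7995/4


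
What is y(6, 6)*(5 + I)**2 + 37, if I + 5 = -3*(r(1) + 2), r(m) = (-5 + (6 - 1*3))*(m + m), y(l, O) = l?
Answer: 253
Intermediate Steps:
r(m) = -4*m (r(m) = (-5 + (6 - 3))*(2*m) = (-5 + 3)*(2*m) = -4*m)
I = 1 (I = -5 - 3*(-4*1 + 2) = -5 - 3*(-4 + 2) = -5 - 3*(-2) = -5 + 6 = 1)
y(6, 6)*(5 + I)**2 + 37 = 6*(5 + 1)**2 + 37 = 6*6**2 + 37 = 6*36 + 37 = 216 + 37 = 253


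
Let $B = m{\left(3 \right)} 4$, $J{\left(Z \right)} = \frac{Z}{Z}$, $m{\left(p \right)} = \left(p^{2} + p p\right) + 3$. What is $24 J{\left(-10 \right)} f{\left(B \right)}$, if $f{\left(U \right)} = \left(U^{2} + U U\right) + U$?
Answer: $340704$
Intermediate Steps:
$m{\left(p \right)} = 3 + 2 p^{2}$ ($m{\left(p \right)} = \left(p^{2} + p^{2}\right) + 3 = 2 p^{2} + 3 = 3 + 2 p^{2}$)
$J{\left(Z \right)} = 1$
$B = 84$ ($B = \left(3 + 2 \cdot 3^{2}\right) 4 = \left(3 + 2 \cdot 9\right) 4 = \left(3 + 18\right) 4 = 21 \cdot 4 = 84$)
$f{\left(U \right)} = U + 2 U^{2}$ ($f{\left(U \right)} = \left(U^{2} + U^{2}\right) + U = 2 U^{2} + U = U + 2 U^{2}$)
$24 J{\left(-10 \right)} f{\left(B \right)} = 24 \cdot 1 \cdot 84 \left(1 + 2 \cdot 84\right) = 24 \cdot 84 \left(1 + 168\right) = 24 \cdot 84 \cdot 169 = 24 \cdot 14196 = 340704$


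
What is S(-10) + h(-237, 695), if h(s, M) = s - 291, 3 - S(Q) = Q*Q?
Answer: -625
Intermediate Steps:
S(Q) = 3 - Q² (S(Q) = 3 - Q*Q = 3 - Q²)
h(s, M) = -291 + s
S(-10) + h(-237, 695) = (3 - 1*(-10)²) + (-291 - 237) = (3 - 1*100) - 528 = (3 - 100) - 528 = -97 - 528 = -625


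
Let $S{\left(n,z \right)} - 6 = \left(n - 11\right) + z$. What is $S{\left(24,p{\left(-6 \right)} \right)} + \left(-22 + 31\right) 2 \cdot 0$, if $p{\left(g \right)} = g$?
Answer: $13$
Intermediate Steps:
$S{\left(n,z \right)} = -5 + n + z$ ($S{\left(n,z \right)} = 6 + \left(\left(n - 11\right) + z\right) = 6 + \left(\left(-11 + n\right) + z\right) = 6 + \left(-11 + n + z\right) = -5 + n + z$)
$S{\left(24,p{\left(-6 \right)} \right)} + \left(-22 + 31\right) 2 \cdot 0 = \left(-5 + 24 - 6\right) + \left(-22 + 31\right) 2 \cdot 0 = 13 + 9 \cdot 0 = 13 + 0 = 13$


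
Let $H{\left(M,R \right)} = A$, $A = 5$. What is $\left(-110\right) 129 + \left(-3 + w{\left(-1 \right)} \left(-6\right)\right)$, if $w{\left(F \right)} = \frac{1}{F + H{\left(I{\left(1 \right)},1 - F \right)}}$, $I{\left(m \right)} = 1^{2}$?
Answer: $- \frac{28389}{2} \approx -14195.0$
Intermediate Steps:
$I{\left(m \right)} = 1$
$H{\left(M,R \right)} = 5$
$w{\left(F \right)} = \frac{1}{5 + F}$ ($w{\left(F \right)} = \frac{1}{F + 5} = \frac{1}{5 + F}$)
$\left(-110\right) 129 + \left(-3 + w{\left(-1 \right)} \left(-6\right)\right) = \left(-110\right) 129 - \left(3 - \frac{1}{5 - 1} \left(-6\right)\right) = -14190 - \left(3 - \frac{1}{4} \left(-6\right)\right) = -14190 + \left(-3 + \frac{1}{4} \left(-6\right)\right) = -14190 - \frac{9}{2} = - \frac{28389}{2}$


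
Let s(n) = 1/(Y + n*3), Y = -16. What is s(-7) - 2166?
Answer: -80143/37 ≈ -2166.0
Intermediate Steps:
s(n) = 1/(-16 + 3*n) (s(n) = 1/(-16 + n*3) = 1/(-16 + 3*n))
s(-7) - 2166 = 1/(-16 + 3*(-7)) - 2166 = 1/(-16 - 21) - 2166 = 1/(-37) - 2166 = -1/37 - 2166 = -80143/37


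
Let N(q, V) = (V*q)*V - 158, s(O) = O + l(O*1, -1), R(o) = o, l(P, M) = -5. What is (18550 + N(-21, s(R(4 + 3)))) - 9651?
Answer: 8657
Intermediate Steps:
s(O) = -5 + O (s(O) = O - 5 = -5 + O)
N(q, V) = -158 + q*V² (N(q, V) = q*V² - 158 = -158 + q*V²)
(18550 + N(-21, s(R(4 + 3)))) - 9651 = (18550 + (-158 - 21*(-5 + (4 + 3))²)) - 9651 = (18550 + (-158 - 21*(-5 + 7)²)) - 9651 = (18550 + (-158 - 21*2²)) - 9651 = (18550 + (-158 - 21*4)) - 9651 = (18550 + (-158 - 84)) - 9651 = (18550 - 242) - 9651 = 18308 - 9651 = 8657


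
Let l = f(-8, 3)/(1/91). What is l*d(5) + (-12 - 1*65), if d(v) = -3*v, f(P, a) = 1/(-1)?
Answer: 1288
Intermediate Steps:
f(P, a) = -1
l = -91 (l = -1/(1/91) = -1/1/91 = -1*91 = -91)
l*d(5) + (-12 - 1*65) = -(-273)*5 + (-12 - 1*65) = -91*(-15) + (-12 - 65) = 1365 - 77 = 1288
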